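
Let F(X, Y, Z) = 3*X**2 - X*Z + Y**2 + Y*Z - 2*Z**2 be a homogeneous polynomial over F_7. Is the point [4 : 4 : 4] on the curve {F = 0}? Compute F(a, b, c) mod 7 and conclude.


F(4,4,4) ≡ 4 (mod 7); P is NOT on the curve.

Evaluate F(4, 4, 4) term-by-term (mod 7).
  3*X**2 ↦ 3·16·1·1 = 48
  -X*Z ↦ -1·4·1·4 = -16
  Y**2 ↦ 1·1·16·1 = 16
  Y*Z ↦ 1·1·4·4 = 16
  -2*Z**2 ↦ -2·1·1·16 = -32
Sum: F(4, 4, 4) = (48) + (-16) + (16) + (16) + (-32) = 32.
Reducing mod 7: 32 ≡ 4 (mod 7).
Since F(a, b, c) ≡ 4 ≠ 0 (mod 7), P does NOT lie on the curve.


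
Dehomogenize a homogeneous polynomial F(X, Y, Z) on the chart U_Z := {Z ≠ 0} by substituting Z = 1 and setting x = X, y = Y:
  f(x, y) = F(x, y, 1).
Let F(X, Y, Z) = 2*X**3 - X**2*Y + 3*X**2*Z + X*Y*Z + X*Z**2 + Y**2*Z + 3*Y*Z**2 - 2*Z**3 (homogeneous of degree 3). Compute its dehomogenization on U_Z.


f(x, y) = 2*x**3 - x**2*y + 3*x**2 + x*y + x + y**2 + 3*y - 2

On U_Z we set Z = 1. Each monomial c·X^i·Y^j·Z^k in F becomes c·x^i·y^j·1^k = c·x^i·y^j.
Substituting Z = 1: F(X, Y, 1) = 2*x**3 - x**2*y + 3*x**2 + x*y + x + y**2 + 3*y - 2.
Note: deg(f) ≤ deg(F) = 3; strict inequality happens when F is divisible by Z (lost terms).


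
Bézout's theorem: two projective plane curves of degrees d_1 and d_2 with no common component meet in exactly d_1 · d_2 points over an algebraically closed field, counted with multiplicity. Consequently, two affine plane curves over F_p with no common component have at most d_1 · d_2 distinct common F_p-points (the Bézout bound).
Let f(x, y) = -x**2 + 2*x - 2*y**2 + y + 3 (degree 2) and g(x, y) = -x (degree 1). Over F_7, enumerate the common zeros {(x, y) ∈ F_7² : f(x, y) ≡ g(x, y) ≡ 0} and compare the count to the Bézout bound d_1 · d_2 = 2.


Common zeros: {(0, 5), (0, 6)}; count = 2; Bézout bound = 2.

deg(f) = 2, deg(g) = 1, so Bézout bound = 2.
Scan x ∈ F_7. For each x, list the y ∈ F_7 with f(x, y) ≡ 0 and those with g(x, y) ≡ 0 (mod 7); the common zeros in that column are the intersection.
  x = 0: f ≡ 0 at y ∈ {5, 6}; g ≡ 0 at y ∈ {0, 1, 2, 3, 4, 5, 6}; common: {5, 6}.
  x = 1: f ≡ 0 at y ∈ ∅; g ≡ 0 at y ∈ ∅; common: ∅.
  x = 2: f ≡ 0 at y ∈ {5, 6}; g ≡ 0 at y ∈ ∅; common: ∅.
  x = 3: f ≡ 0 at y ∈ {0, 4}; g ≡ 0 at y ∈ ∅; common: ∅.
  x = 4: f ≡ 0 at y ∈ ∅; g ≡ 0 at y ∈ ∅; common: ∅.
  x = 5: f ≡ 0 at y ∈ ∅; g ≡ 0 at y ∈ ∅; common: ∅.
  x = 6: f ≡ 0 at y ∈ {0, 4}; g ≡ 0 at y ∈ ∅; common: ∅.
Collecting: common zeros = {(0, 5), (0, 6)}, so the count is 2.
Comparison with the Bézout bound: 2 ≤ 2 = deg(f)·deg(g), as expected for curves with no common component (the bound is attained).


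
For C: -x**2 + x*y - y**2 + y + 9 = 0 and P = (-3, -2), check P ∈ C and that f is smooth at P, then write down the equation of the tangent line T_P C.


Tangent line at P: 4*x + 2*y + 16 = 0.

Step 1: f(-3, -2) = 0, so P lies on C.
Step 2: partial derivatives
  f_x(x, y) = -2*x + y, f_y(x, y) = x - 2*y + 1.
  f_x(P) = 4, f_y(P) = 2 (gradient nonzero, so P is smooth).
Step 3: tangent line at P: 4·(x − -3) + 2·(y − -2) = 0.
Expanding: 4*x + 2*y + 16 = 0.


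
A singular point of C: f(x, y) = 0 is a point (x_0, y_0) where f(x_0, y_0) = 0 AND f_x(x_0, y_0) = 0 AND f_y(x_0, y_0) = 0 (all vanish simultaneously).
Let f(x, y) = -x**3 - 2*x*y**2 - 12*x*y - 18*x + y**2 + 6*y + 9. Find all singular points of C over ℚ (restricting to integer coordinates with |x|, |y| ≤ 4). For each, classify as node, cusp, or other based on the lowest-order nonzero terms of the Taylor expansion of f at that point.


Singular points: {(0, -3)}; classification: cusp.

Compute partial derivatives:
  f_x = -3*x**2 - 2*y**2 - 12*y - 18.
  f_y = -4*x*y - 12*x + 2*y + 6.
Scan x_0 ∈ {−4, ..., 4}. For each x_0, f_y(x_0, y) is a polynomial in y; find its integer roots y ∈ {−4, ..., 4}, then test f_x and f at those candidates.
  x = -4: f_y(-4, y) = 18*y + 54; vanishes at y ∈ {-3}. (-4, -3): f_x = -48 ≠ 0.
  x = -3: f_y(-3, y) = 14*y + 42; vanishes at y ∈ {-3}. (-3, -3): f_x = -27 ≠ 0.
  x = -2: f_y(-2, y) = 10*y + 30; vanishes at y ∈ {-3}. (-2, -3): f_x = -12 ≠ 0.
  x = -1: f_y(-1, y) = 6*y + 18; vanishes at y ∈ {-3}. (-1, -3): f_x = -3 ≠ 0.
  x = 0: f_y(0, y) = 2*y + 6; vanishes at y ∈ {-3}. (0, -3): f_x = 0, f = 0 — SINGULAR.
  x = 1: f_y(1, y) = -2*y - 6; vanishes at y ∈ {-3}. (1, -3): f_x = -3 ≠ 0.
  x = 2: f_y(2, y) = -6*y - 18; vanishes at y ∈ {-3}. (2, -3): f_x = -12 ≠ 0.
  x = 3: f_y(3, y) = -10*y - 30; vanishes at y ∈ {-3}. (3, -3): f_x = -27 ≠ 0.
  x = 4: f_y(4, y) = -14*y - 42; vanishes at y ∈ {-3}. (4, -3): f_x = -48 ≠ 0.
Only singular point on the grid: (0, -3).
Classify: substitute x = 0 + u, y = -3 + v and expand: f = -u**3 - 2*u*v**2 + v**2.
No constant or linear terms (consistent with a singular point). Quadratic part: v**2. Cubic part: -u**3 - 2*u*v**2.
The quadratic part v**2 is a perfect square, so there is a single (double) tangent line v = 0, i.e. y = -3. Restricting the cubic part to that line (v = 0) leaves -u**3 ≠ 0, so f is not divisible by v and the branch is v² ≈ u**3 to lowest order — this is a cusp.
Classification: cusp.


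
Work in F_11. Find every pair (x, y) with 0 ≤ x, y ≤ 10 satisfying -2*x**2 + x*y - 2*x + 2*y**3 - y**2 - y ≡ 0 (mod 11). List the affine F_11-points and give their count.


Affine F_11-points: {(0, 0), (0, 1), (0, 5), (3, 7), (4, 2), (4, 6), (4, 9), (5, 1), (5, 7), (5, 9), (7, 2), (7, 5), (7, 10), (8, 10), (9, 6), (10, 0)}; count = 16.

For each of the 121 pairs (x, y) ∈ F_11², evaluate f(x, y) mod 11. Record the zeros.
  x = 0: [0↦0, 1↦0, 2↦10, 3↦9, 4↦9, 5↦0, 6↦5, 7↦3, 8↦6, 9↦4, 10↦9]  zeros at y ∈ {0, 1, 5}
  x = 1: [0↦7, 1↦8, 2↦8, 3↦8, 4↦9, 5↦1, 6↦7, 7↦6, 8↦10, 9↦9, 10↦4]  zeros at y ∈ ∅
  x = 2: [0↦10, 1↦1, 2↦2, 3↦3, 4↦5, 5↦9, 6↦5, 7↦5, 8↦10, 9↦10, 10↦6]  zeros at y ∈ ∅
  x = 3: [0↦9, 1↦1, 2↦3, 3↦5, 4↦8, 5↦2, 6↦10, 7↦0, 8↦6, 9↦7, 10↦4]  zeros at y ∈ {7}
  x = 4: [0↦4, 1↦8, 2↦0, 3↦3, 4↦7, 5↦2, 6↦0, 7↦2, 8↦9, 9↦0, 10↦9]  zeros at y ∈ {2, 6, 9}
  x = 5: [0↦6, 1↦0, 2↦4, 3↦8, 4↦2, 5↦9, 6↦8, 7↦0, 8↦8, 9↦0, 10↦10]  zeros at y ∈ {1, 7, 9}
  x = 6: [0↦4, 1↦10, 2↦4, 3↦9, 4↦4, 5↦1, 6↦1, 7↦5, 8↦3, 9↦7, 10↦7]  zeros at y ∈ ∅
  x = 7: [0↦9, 1↦5, 2↦0, 3↦6, 4↦2, 5↦0, 6↦1, 7↦6, 8↦5, 9↦10, 10↦0]  zeros at y ∈ {2, 5, 10}
  x = 8: [0↦10, 1↦7, 2↦3, 3↦10, 4↦7, 5↦6, 6↦8, 7↦3, 8↦3, 9↦9, 10↦0]  zeros at y ∈ {10}
  x = 9: [0↦7, 1↦5, 2↦2, 3↦10, 4↦8, 5↦8, 6↦0, 7↦7, 8↦8, 9↦4, 10↦7]  zeros at y ∈ {6}
  x = 10: [0↦0, 1↦10, 2↦8, 3↦6, 4↦5, 5↦6, 6↦10, 7↦7, 8↦9, 9↦6, 10↦10]  zeros at y ∈ {0}
Collecting zeros: affine points = {(0, 0), (0, 1), (0, 5), (3, 7), (4, 2), (4, 6), (4, 9), (5, 1), (5, 7), (5, 9), (7, 2), (7, 5), (7, 10), (8, 10), (9, 6), (10, 0)}.
Total count |C(F_11)_aff| = 16.


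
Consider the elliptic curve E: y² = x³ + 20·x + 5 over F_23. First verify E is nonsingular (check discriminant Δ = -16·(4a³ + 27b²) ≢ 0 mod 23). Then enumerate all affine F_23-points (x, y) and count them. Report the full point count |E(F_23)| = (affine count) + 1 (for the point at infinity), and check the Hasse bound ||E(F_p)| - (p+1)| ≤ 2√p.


Affine points = {(1, 7), (1, 16), (3, 0), (5, 0), (10, 3), (10, 20), (12, 8), (12, 15), (13, 1), (13, 22), (14, 4), (14, 19), (15, 0), (21, 7), (21, 16)}; affine count = 15; |E(F_23)| = 16.

Discriminant check: Δ ∝ 4a³ + 27b² = 4·20³ + 27·5² = 4·8000 + 27·25 ≡ 15 (mod 23). Nonzero ⇒ E is nonsingular.
For each x ∈ F_23, compute rhs = x³ + 20·x + 5 mod 23, then count y ∈ F_23 with y² ≡ rhs.
  x = 0: rhs = 5, matching y values: none (0 points).
  x = 1: rhs = 3, matching y values: 7, 16 (2 points).
  x = 2: rhs = 7, matching y values: none (0 points).
  x = 3: rhs = 0, matching y values: 0 (1 points).
  x = 4: rhs = 11, matching y values: none (0 points).
  x = 5: rhs = 0, matching y values: 0 (1 points).
  x = 6: rhs = 19, matching y values: none (0 points).
  x = 7: rhs = 5, matching y values: none (0 points).
  x = 8: rhs = 10, matching y values: none (0 points).
  x = 9: rhs = 17, matching y values: none (0 points).
  x = 10: rhs = 9, matching y values: 3, 20 (2 points).
  x = 11: rhs = 15, matching y values: none (0 points).
  x = 12: rhs = 18, matching y values: 8, 15 (2 points).
  x = 13: rhs = 1, matching y values: 1, 22 (2 points).
  x = 14: rhs = 16, matching y values: 4, 19 (2 points).
  x = 15: rhs = 0, matching y values: 0 (1 points).
  x = 16: rhs = 5, matching y values: none (0 points).
  x = 17: rhs = 14, matching y values: none (0 points).
  x = 18: rhs = 10, matching y values: none (0 points).
  x = 19: rhs = 22, matching y values: none (0 points).
  x = 20: rhs = 10, matching y values: none (0 points).
  x = 21: rhs = 3, matching y values: 7, 16 (2 points).
  x = 22: rhs = 7, matching y values: none (0 points).
Total affine count: 15.
Full point count |E(F_23)| = 15 + 1 = 16.
Hasse bound: |16 − (23+1)| = |-8| = 8 ≤ 2√23 ≈ 9.5917 ✓.


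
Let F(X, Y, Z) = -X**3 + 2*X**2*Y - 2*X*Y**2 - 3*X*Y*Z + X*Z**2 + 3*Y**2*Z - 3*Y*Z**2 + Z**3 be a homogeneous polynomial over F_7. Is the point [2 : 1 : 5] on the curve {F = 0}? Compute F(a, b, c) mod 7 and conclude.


F(2,1,5) ≡ 4 (mod 7); P is NOT on the curve.

Evaluate F(2, 1, 5) term-by-term (mod 7).
  -X**3 ↦ -1·8·1·1 = -8
  2*X**2*Y ↦ 2·4·1·1 = 8
  -2*X*Y**2 ↦ -2·2·1·1 = -4
  -3*X*Y*Z ↦ -3·2·1·5 = -30
  X*Z**2 ↦ 1·2·1·25 = 50
  3*Y**2*Z ↦ 3·1·1·5 = 15
  -3*Y*Z**2 ↦ -3·1·1·25 = -75
  Z**3 ↦ 1·1·1·125 = 125
Sum: F(2, 1, 5) = (-8) + (8) + (-4) + (-30) + (50) + (15) + (-75) + (125) = 81.
Reducing mod 7: 81 ≡ 4 (mod 7).
Since F(a, b, c) ≡ 4 ≠ 0 (mod 7), P does NOT lie on the curve.


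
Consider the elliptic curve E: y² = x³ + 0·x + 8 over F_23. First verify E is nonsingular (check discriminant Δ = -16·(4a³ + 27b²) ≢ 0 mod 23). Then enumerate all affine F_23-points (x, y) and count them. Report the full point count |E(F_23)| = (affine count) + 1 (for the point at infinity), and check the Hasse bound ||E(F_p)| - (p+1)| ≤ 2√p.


Affine points = {(0, 10), (0, 13), (1, 3), (1, 20), (2, 4), (2, 19), (3, 9), (3, 14), (4, 7), (4, 16), (5, 8), (5, 15), (7, 11), (7, 12), (9, 1), (9, 22), (15, 5), (15, 18), (19, 6), (19, 17), (20, 2), (20, 21), (21, 0)}; affine count = 23; |E(F_23)| = 24.

Discriminant check: Δ ∝ 4a³ + 27b² = 4·0³ + 27·8² = 4·0 + 27·64 ≡ 3 (mod 23). Nonzero ⇒ E is nonsingular.
For each x ∈ F_23, compute rhs = x³ + 0·x + 8 mod 23, then count y ∈ F_23 with y² ≡ rhs.
  x = 0: rhs = 8, matching y values: 10, 13 (2 points).
  x = 1: rhs = 9, matching y values: 3, 20 (2 points).
  x = 2: rhs = 16, matching y values: 4, 19 (2 points).
  x = 3: rhs = 12, matching y values: 9, 14 (2 points).
  x = 4: rhs = 3, matching y values: 7, 16 (2 points).
  x = 5: rhs = 18, matching y values: 8, 15 (2 points).
  x = 6: rhs = 17, matching y values: none (0 points).
  x = 7: rhs = 6, matching y values: 11, 12 (2 points).
  x = 8: rhs = 14, matching y values: none (0 points).
  x = 9: rhs = 1, matching y values: 1, 22 (2 points).
  x = 10: rhs = 19, matching y values: none (0 points).
  x = 11: rhs = 5, matching y values: none (0 points).
  x = 12: rhs = 11, matching y values: none (0 points).
  x = 13: rhs = 20, matching y values: none (0 points).
  x = 14: rhs = 15, matching y values: none (0 points).
  x = 15: rhs = 2, matching y values: 5, 18 (2 points).
  x = 16: rhs = 10, matching y values: none (0 points).
  x = 17: rhs = 22, matching y values: none (0 points).
  x = 18: rhs = 21, matching y values: none (0 points).
  x = 19: rhs = 13, matching y values: 6, 17 (2 points).
  x = 20: rhs = 4, matching y values: 2, 21 (2 points).
  x = 21: rhs = 0, matching y values: 0 (1 points).
  x = 22: rhs = 7, matching y values: none (0 points).
Total affine count: 23.
Full point count |E(F_23)| = 23 + 1 = 24.
Hasse bound: |24 − (23+1)| = |0| = 0 ≤ 2√23 ≈ 9.5917 ✓.


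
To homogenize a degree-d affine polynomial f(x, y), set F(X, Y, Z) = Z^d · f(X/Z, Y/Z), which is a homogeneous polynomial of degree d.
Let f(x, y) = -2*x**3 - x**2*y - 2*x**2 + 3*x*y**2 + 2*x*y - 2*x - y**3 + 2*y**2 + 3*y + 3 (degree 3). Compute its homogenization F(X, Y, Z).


F(X, Y, Z) = -2*X**3 - X**2*Y - 2*X**2*Z + 3*X*Y**2 + 2*X*Y*Z - 2*X*Z**2 - Y**3 + 2*Y**2*Z + 3*Y*Z**2 + 3*Z**3

deg(f) = 3.
Substitute x = X/Z, y = Y/Z into f, then multiply by Z^3.
  monomial -2·x^3·y^0 ↦ -2·X^3·Y^0·Z^0.
  monomial -1·x^2·y^1 ↦ -1·X^2·Y^1·Z^0.
  monomial -2·x^2·y^0 ↦ -2·X^2·Y^0·Z^1.
  monomial 3·x^1·y^2 ↦ 3·X^1·Y^2·Z^0.
  monomial 2·x^1·y^1 ↦ 2·X^1·Y^1·Z^1.
  monomial -2·x^1·y^0 ↦ -2·X^1·Y^0·Z^2.
  monomial -1·x^0·y^3 ↦ -1·X^0·Y^3·Z^0.
  monomial 2·x^0·y^2 ↦ 2·X^0·Y^2·Z^1.
  monomial 3·x^0·y^1 ↦ 3·X^0·Y^1·Z^2.
  monomial 3·x^0·y^0 ↦ 3·X^0·Y^0·Z^3.
Collecting: F(X, Y, Z) = -2*X**3 - X**2*Y - 2*X**2*Z + 3*X*Y**2 + 2*X*Y*Z - 2*X*Z**2 - Y**3 + 2*Y**2*Z + 3*Y*Z**2 + 3*Z**3.


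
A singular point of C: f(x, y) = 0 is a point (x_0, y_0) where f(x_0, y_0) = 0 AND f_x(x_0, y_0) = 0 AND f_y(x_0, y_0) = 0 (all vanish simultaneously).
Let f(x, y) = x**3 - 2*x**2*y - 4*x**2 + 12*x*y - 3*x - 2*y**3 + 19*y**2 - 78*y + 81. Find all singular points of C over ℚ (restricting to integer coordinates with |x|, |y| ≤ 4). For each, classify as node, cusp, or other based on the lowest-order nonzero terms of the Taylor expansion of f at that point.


Singular points: {(3, 3)}; classification: node.

Compute partial derivatives:
  f_x = 3*x**2 - 4*x*y - 8*x + 12*y - 3.
  f_y = -2*x**2 + 12*x - 6*y**2 + 38*y - 78.
Scan x_0 ∈ {−4, ..., 4}. For each x_0, f_y(x_0, y) is a polynomial in y; find its integer roots y ∈ {−4, ..., 4}, then test f_x and f at those candidates.
  x = -4: f_y(-4, y) = -6*y**2 + 38*y - 158; no integer root y with |y| ≤ 4.
  x = -3: f_y(-3, y) = -6*y**2 + 38*y - 132; no integer root y with |y| ≤ 4.
  x = -2: f_y(-2, y) = -6*y**2 + 38*y - 110; no integer root y with |y| ≤ 4.
  x = -1: f_y(-1, y) = -6*y**2 + 38*y - 92; no integer root y with |y| ≤ 4.
  x = 0: f_y(0, y) = -6*y**2 + 38*y - 78; no integer root y with |y| ≤ 4.
  x = 1: f_y(1, y) = -6*y**2 + 38*y - 68; no integer root y with |y| ≤ 4.
  x = 2: f_y(2, y) = -6*y**2 + 38*y - 62; no integer root y with |y| ≤ 4.
  x = 3: f_y(3, y) = -6*y**2 + 38*y - 60; vanishes at y ∈ {3}. (3, 3): f_x = 0, f = 0 — SINGULAR.
  x = 4: f_y(4, y) = -6*y**2 + 38*y - 62; no integer root y with |y| ≤ 4.
Only singular point on the grid: (3, 3).
Classify: substitute x = 3 + u, y = 3 + v and expand: f = u**3 - 2*u**2*v - u**2 - 2*v**3 + v**2.
No constant or linear terms (consistent with a singular point). Quadratic part: -u**2 + v**2. Cubic part: u**3 - 2*u**2*v - 2*v**3.
The quadratic part v**2 - u**2 = (v − u)(v + u) splits into two distinct linear factors, so there are two distinct tangent lines y − 3 = ±(x − 3) — this is a node (ordinary double point).
Classification: node.


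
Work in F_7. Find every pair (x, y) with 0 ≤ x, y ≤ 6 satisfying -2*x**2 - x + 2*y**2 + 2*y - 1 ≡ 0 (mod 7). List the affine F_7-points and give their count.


Affine F_7-points: {(1, 1), (1, 5), (2, 1), (2, 5), (5, 0), (5, 6)}; count = 6.

For each of the 49 pairs (x, y) ∈ F_7², evaluate f(x, y) mod 7. Record the zeros.
  x = 0: [0↦6, 1↦3, 2↦4, 3↦2, 4↦4, 5↦3, 6↦6]  zeros at y ∈ ∅
  x = 1: [0↦3, 1↦0, 2↦1, 3↦6, 4↦1, 5↦0, 6↦3]  zeros at y ∈ {1, 5}
  x = 2: [0↦3, 1↦0, 2↦1, 3↦6, 4↦1, 5↦0, 6↦3]  zeros at y ∈ {1, 5}
  x = 3: [0↦6, 1↦3, 2↦4, 3↦2, 4↦4, 5↦3, 6↦6]  zeros at y ∈ ∅
  x = 4: [0↦5, 1↦2, 2↦3, 3↦1, 4↦3, 5↦2, 6↦5]  zeros at y ∈ ∅
  x = 5: [0↦0, 1↦4, 2↦5, 3↦3, 4↦5, 5↦4, 6↦0]  zeros at y ∈ {0, 6}
  x = 6: [0↦5, 1↦2, 2↦3, 3↦1, 4↦3, 5↦2, 6↦5]  zeros at y ∈ ∅
Collecting zeros: affine points = {(1, 1), (1, 5), (2, 1), (2, 5), (5, 0), (5, 6)}.
Total count |C(F_7)_aff| = 6.


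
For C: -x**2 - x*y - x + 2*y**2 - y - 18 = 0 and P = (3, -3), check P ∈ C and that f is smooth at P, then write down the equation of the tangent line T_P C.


Tangent line at P: -4*x - 16*y - 36 = 0.

Step 1: f(3, -3) = 0, so P lies on C.
Step 2: partial derivatives
  f_x(x, y) = -2*x - y - 1, f_y(x, y) = -x + 4*y - 1.
  f_x(P) = -4, f_y(P) = -16 (gradient nonzero, so P is smooth).
Step 3: tangent line at P: -4·(x − 3) + -16·(y − -3) = 0.
Expanding: -4*x - 16*y - 36 = 0.


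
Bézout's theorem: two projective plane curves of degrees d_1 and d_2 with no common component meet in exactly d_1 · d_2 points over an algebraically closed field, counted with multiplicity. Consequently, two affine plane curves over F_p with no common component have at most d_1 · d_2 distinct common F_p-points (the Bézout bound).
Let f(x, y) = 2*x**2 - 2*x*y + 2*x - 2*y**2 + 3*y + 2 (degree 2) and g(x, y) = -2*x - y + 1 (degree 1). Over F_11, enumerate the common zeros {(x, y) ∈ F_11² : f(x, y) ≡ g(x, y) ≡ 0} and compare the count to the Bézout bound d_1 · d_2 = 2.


Common zeros: ∅; count = 0; Bézout bound = 2.

deg(f) = 2, deg(g) = 1, so Bézout bound = 2.
Scan x ∈ F_11. For each x, list the y ∈ F_11 with f(x, y) ≡ 0 and those with g(x, y) ≡ 0 (mod 11); the common zeros in that column are the intersection.
  x = 0: f ≡ 0 at y ∈ {2, 5}; g ≡ 0 at y ∈ {1}; common: ∅.
  x = 1: f ≡ 0 at y ∈ {2, 4}; g ≡ 0 at y ∈ {10}; common: ∅.
  x = 2: f ≡ 0 at y ∈ {1, 4}; g ≡ 0 at y ∈ {8}; common: ∅.
  x = 3: f ≡ 0 at y ∈ ∅; g ≡ 0 at y ∈ {6}; common: ∅.
  x = 4: f ≡ 0 at y ∈ {5, 9}; g ≡ 0 at y ∈ {4}; common: ∅.
  x = 5: f ≡ 0 at y ∈ ∅; g ≡ 0 at y ∈ {2}; common: ∅.
  x = 6: f ≡ 0 at y ∈ ∅; g ≡ 0 at y ∈ {0}; common: ∅.
  x = 7: f ≡ 0 at y ∈ ∅; g ≡ 0 at y ∈ {9}; common: ∅.
  x = 8: f ≡ 0 at y ∈ ∅; g ≡ 0 at y ∈ {7}; common: ∅.
  x = 9: f ≡ 0 at y ∈ {1, 8}; g ≡ 0 at y ∈ {5}; common: ∅.
  x = 10: f ≡ 0 at y ∈ ∅; g ≡ 0 at y ∈ {3}; common: ∅.
Collecting: common zeros = ∅, so the count is 0.
Comparison with the Bézout bound: 0 ≤ 2 = deg(f)·deg(g), as expected for curves with no common component (the affine F_11-count falls short of the bound because intersections may lie at infinity, over extension fields, or carry multiplicity).


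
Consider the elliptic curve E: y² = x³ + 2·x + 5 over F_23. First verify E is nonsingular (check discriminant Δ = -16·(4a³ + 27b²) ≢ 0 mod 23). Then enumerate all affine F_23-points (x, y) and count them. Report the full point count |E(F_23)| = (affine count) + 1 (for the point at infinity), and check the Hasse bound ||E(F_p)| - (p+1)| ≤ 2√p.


Affine points = {(1, 10), (1, 13), (4, 10), (4, 13), (5, 5), (5, 18), (6, 7), (6, 16), (8, 2), (8, 21), (9, 4), (9, 19), (10, 6), (10, 17), (11, 1), (11, 22), (12, 3), (12, 20), (15, 11), (15, 12), (16, 4), (16, 19), (18, 10), (18, 13), (19, 5), (19, 18), (20, 8), (20, 15), (21, 4), (21, 19), (22, 5), (22, 18)}; affine count = 32; |E(F_23)| = 33.

Discriminant check: Δ ∝ 4a³ + 27b² = 4·2³ + 27·5² = 4·8 + 27·25 ≡ 17 (mod 23). Nonzero ⇒ E is nonsingular.
For each x ∈ F_23, compute rhs = x³ + 2·x + 5 mod 23, then count y ∈ F_23 with y² ≡ rhs.
  x = 0: rhs = 5, matching y values: none (0 points).
  x = 1: rhs = 8, matching y values: 10, 13 (2 points).
  x = 2: rhs = 17, matching y values: none (0 points).
  x = 3: rhs = 15, matching y values: none (0 points).
  x = 4: rhs = 8, matching y values: 10, 13 (2 points).
  x = 5: rhs = 2, matching y values: 5, 18 (2 points).
  x = 6: rhs = 3, matching y values: 7, 16 (2 points).
  x = 7: rhs = 17, matching y values: none (0 points).
  x = 8: rhs = 4, matching y values: 2, 21 (2 points).
  x = 9: rhs = 16, matching y values: 4, 19 (2 points).
  x = 10: rhs = 13, matching y values: 6, 17 (2 points).
  x = 11: rhs = 1, matching y values: 1, 22 (2 points).
  x = 12: rhs = 9, matching y values: 3, 20 (2 points).
  x = 13: rhs = 20, matching y values: none (0 points).
  x = 14: rhs = 17, matching y values: none (0 points).
  x = 15: rhs = 6, matching y values: 11, 12 (2 points).
  x = 16: rhs = 16, matching y values: 4, 19 (2 points).
  x = 17: rhs = 7, matching y values: none (0 points).
  x = 18: rhs = 8, matching y values: 10, 13 (2 points).
  x = 19: rhs = 2, matching y values: 5, 18 (2 points).
  x = 20: rhs = 18, matching y values: 8, 15 (2 points).
  x = 21: rhs = 16, matching y values: 4, 19 (2 points).
  x = 22: rhs = 2, matching y values: 5, 18 (2 points).
Total affine count: 32.
Full point count |E(F_23)| = 32 + 1 = 33.
Hasse bound: |33 − (23+1)| = |9| = 9 ≤ 2√23 ≈ 9.5917 ✓.


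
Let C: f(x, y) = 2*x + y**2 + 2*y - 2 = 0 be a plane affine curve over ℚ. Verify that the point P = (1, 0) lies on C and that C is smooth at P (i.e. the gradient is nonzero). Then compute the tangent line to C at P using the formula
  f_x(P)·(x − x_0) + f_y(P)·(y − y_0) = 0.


Tangent line at P: 2*x + 2*y - 2 = 0.

Step 1: f(1, 0) = 0, so P lies on C.
Step 2: partial derivatives
  f_x(x, y) = 2, f_y(x, y) = 2*y + 2.
  f_x(P) = 2, f_y(P) = 2 (gradient nonzero, so P is smooth).
Step 3: tangent line at P: 2·(x − 1) + 2·(y − 0) = 0.
Expanding: 2*x + 2*y - 2 = 0.


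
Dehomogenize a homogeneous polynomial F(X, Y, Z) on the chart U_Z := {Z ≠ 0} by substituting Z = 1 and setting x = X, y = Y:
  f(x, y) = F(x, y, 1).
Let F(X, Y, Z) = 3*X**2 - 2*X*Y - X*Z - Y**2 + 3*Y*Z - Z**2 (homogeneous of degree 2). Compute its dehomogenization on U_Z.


f(x, y) = 3*x**2 - 2*x*y - x - y**2 + 3*y - 1

On U_Z we set Z = 1. Each monomial c·X^i·Y^j·Z^k in F becomes c·x^i·y^j·1^k = c·x^i·y^j.
Substituting Z = 1: F(X, Y, 1) = 3*x**2 - 2*x*y - x - y**2 + 3*y - 1.
Note: deg(f) ≤ deg(F) = 2; strict inequality happens when F is divisible by Z (lost terms).


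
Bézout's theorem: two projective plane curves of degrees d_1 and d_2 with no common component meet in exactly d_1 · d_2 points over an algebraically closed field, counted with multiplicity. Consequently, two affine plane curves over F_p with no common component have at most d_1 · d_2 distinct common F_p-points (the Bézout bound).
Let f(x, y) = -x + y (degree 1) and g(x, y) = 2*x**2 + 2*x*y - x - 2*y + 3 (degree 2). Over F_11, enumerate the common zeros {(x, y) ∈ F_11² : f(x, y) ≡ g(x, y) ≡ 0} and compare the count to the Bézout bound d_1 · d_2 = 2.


Common zeros: {(4, 4), (5, 5)}; count = 2; Bézout bound = 2.

deg(f) = 1, deg(g) = 2, so Bézout bound = 2.
Scan x ∈ F_11. For each x, list the y ∈ F_11 with f(x, y) ≡ 0 and those with g(x, y) ≡ 0 (mod 11); the common zeros in that column are the intersection.
  x = 0: f ≡ 0 at y ∈ {0}; g ≡ 0 at y ∈ {7}; common: ∅.
  x = 1: f ≡ 0 at y ∈ {1}; g ≡ 0 at y ∈ ∅; common: ∅.
  x = 2: f ≡ 0 at y ∈ {2}; g ≡ 0 at y ∈ {1}; common: ∅.
  x = 3: f ≡ 0 at y ∈ {3}; g ≡ 0 at y ∈ {1}; common: ∅.
  x = 4: f ≡ 0 at y ∈ {4}; g ≡ 0 at y ∈ {4}; common: {4}.
  x = 5: f ≡ 0 at y ∈ {5}; g ≡ 0 at y ∈ {5}; common: {5}.
  x = 6: f ≡ 0 at y ∈ {6}; g ≡ 0 at y ∈ {3}; common: ∅.
  x = 7: f ≡ 0 at y ∈ {7}; g ≡ 0 at y ∈ {5}; common: ∅.
  x = 8: f ≡ 0 at y ∈ {8}; g ≡ 0 at y ∈ {3}; common: ∅.
  x = 9: f ≡ 0 at y ∈ {9}; g ≡ 0 at y ∈ {4}; common: ∅.
  x = 10: f ≡ 0 at y ∈ {10}; g ≡ 0 at y ∈ {7}; common: ∅.
Collecting: common zeros = {(4, 4), (5, 5)}, so the count is 2.
Comparison with the Bézout bound: 2 ≤ 2 = deg(f)·deg(g), as expected for curves with no common component (the bound is attained).


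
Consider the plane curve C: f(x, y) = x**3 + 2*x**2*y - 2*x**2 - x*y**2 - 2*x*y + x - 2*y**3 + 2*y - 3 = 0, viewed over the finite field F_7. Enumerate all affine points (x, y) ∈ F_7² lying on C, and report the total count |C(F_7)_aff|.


Affine F_7-points: {(2, 6), (4, 3), (5, 0), (5, 1), (6, 0), (6, 2)}; count = 6.

For each of the 49 pairs (x, y) ∈ F_7², evaluate f(x, y) mod 7. Record the zeros.
  x = 0: [0↦4, 1↦4, 2↦6, 3↦5, 4↦3, 5↦2, 6↦4]  zeros at y ∈ ∅
  x = 1: [0↦4, 1↦3, 2↦2, 3↦3, 4↦1, 5↦5, 6↦3]  zeros at y ∈ ∅
  x = 2: [0↦6, 1↦1, 2↦1, 3↦1, 4↦3, 5↦2, 6↦0]  zeros at y ∈ {6}
  x = 3: [0↦2, 1↦4, 2↦2, 3↦5, 4↦1, 5↦6, 6↦1]  zeros at y ∈ ∅
  x = 4: [0↦5, 1↦4, 2↦4, 3↦0, 4↦1, 5↦2, 6↦5]  zeros at y ∈ {3}
  x = 5: [0↦0, 1↦0, 2↦6, 3↦6, 4↦2, 5↦3, 6↦4]  zeros at y ∈ {0, 1}
  x = 6: [0↦0, 1↦5, 2↦0, 3↦1, 4↦3, 5↦1, 6↦4]  zeros at y ∈ {0, 2}
Collecting zeros: affine points = {(2, 6), (4, 3), (5, 0), (5, 1), (6, 0), (6, 2)}.
Total count |C(F_7)_aff| = 6.


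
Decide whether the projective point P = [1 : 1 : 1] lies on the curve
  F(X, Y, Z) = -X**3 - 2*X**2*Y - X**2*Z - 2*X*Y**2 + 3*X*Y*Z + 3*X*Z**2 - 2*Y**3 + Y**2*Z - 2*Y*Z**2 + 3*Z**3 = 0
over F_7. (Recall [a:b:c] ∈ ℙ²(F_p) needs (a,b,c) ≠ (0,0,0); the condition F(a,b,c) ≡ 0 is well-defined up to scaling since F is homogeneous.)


F(1,1,1) ≡ 0 (mod 7); P is on the curve.

Evaluate F(1, 1, 1) term-by-term (mod 7).
  -X**3 ↦ -1·1·1·1 = -1
  -2*X**2*Y ↦ -2·1·1·1 = -2
  -X**2*Z ↦ -1·1·1·1 = -1
  -2*X*Y**2 ↦ -2·1·1·1 = -2
  3*X*Y*Z ↦ 3·1·1·1 = 3
  3*X*Z**2 ↦ 3·1·1·1 = 3
  -2*Y**3 ↦ -2·1·1·1 = -2
  Y**2*Z ↦ 1·1·1·1 = 1
  -2*Y*Z**2 ↦ -2·1·1·1 = -2
  3*Z**3 ↦ 3·1·1·1 = 3
Sum: F(1, 1, 1) = (-1) + (-2) + (-1) + (-2) + (3) + (3) + (-2) + (1) + (-2) + (3) = 0.
Reducing mod 7: 0 ≡ 0 (mod 7).
Since F(a, b, c) ≡ 0 (mod 7), P lies on the curve.


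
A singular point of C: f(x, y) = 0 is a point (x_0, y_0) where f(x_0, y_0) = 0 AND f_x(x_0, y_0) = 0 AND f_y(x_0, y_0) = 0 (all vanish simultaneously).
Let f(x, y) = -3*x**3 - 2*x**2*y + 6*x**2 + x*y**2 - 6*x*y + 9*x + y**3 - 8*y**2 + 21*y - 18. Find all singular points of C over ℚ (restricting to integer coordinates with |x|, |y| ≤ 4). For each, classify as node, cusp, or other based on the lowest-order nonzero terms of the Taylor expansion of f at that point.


Singular points: {(0, 3)}; classification: cusp.

Compute partial derivatives:
  f_x = -9*x**2 - 4*x*y + 12*x + y**2 - 6*y + 9.
  f_y = -2*x**2 + 2*x*y - 6*x + 3*y**2 - 16*y + 21.
Scan x_0 ∈ {−4, ..., 4}. For each x_0, f_y(x_0, y) is a polynomial in y; find its integer roots y ∈ {−4, ..., 4}, then test f_x and f at those candidates.
  x = -4: f_y(-4, y) = 3*y**2 - 24*y + 13; no integer root y with |y| ≤ 4.
  x = -3: f_y(-3, y) = 3*y**2 - 22*y + 21; no integer root y with |y| ≤ 4.
  x = -2: f_y(-2, y) = 3*y**2 - 20*y + 25; no integer root y with |y| ≤ 4.
  x = -1: f_y(-1, y) = 3*y**2 - 18*y + 25; no integer root y with |y| ≤ 4.
  x = 0: f_y(0, y) = 3*y**2 - 16*y + 21; vanishes at y ∈ {3}. (0, 3): f_x = 0, f = 0 — SINGULAR.
  x = 1: f_y(1, y) = 3*y**2 - 14*y + 13; no integer root y with |y| ≤ 4.
  x = 2: f_y(2, y) = 3*y**2 - 12*y + 1; no integer root y with |y| ≤ 4.
  x = 3: f_y(3, y) = 3*y**2 - 10*y - 15; no integer root y with |y| ≤ 4.
  x = 4: f_y(4, y) = 3*y**2 - 8*y - 35; no integer root y with |y| ≤ 4.
Only singular point on the grid: (0, 3).
Classify: substitute x = 0 + u, y = 3 + v and expand: f = -3*u**3 - 2*u**2*v + u*v**2 + v**3 + v**2.
No constant or linear terms (consistent with a singular point). Quadratic part: v**2. Cubic part: -3*u**3 - 2*u**2*v + u*v**2 + v**3.
The quadratic part v**2 is a perfect square, so there is a single (double) tangent line v = 0, i.e. y = 3. Restricting the cubic part to that line (v = 0) leaves -3*u**3 ≠ 0, so f is not divisible by v and the branch is v² ≈ 3*u**3 to lowest order — this is a cusp.
Classification: cusp.


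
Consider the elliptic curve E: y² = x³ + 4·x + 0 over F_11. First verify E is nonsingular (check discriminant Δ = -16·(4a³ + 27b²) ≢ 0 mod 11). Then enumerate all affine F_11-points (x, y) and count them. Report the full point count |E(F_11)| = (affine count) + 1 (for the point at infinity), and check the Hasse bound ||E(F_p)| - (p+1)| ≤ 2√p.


Affine points = {(0, 0), (1, 4), (1, 7), (2, 4), (2, 7), (4, 5), (4, 6), (6, 3), (6, 8), (8, 4), (8, 7)}; affine count = 11; |E(F_11)| = 12.

Discriminant check: Δ ∝ 4a³ + 27b² = 4·4³ + 27·0² = 4·64 + 27·0 ≡ 3 (mod 11). Nonzero ⇒ E is nonsingular.
For each x ∈ F_11, compute rhs = x³ + 4·x + 0 mod 11, then count y ∈ F_11 with y² ≡ rhs.
  x = 0: rhs = 0, matching y values: 0 (1 points).
  x = 1: rhs = 5, matching y values: 4, 7 (2 points).
  x = 2: rhs = 5, matching y values: 4, 7 (2 points).
  x = 3: rhs = 6, matching y values: none (0 points).
  x = 4: rhs = 3, matching y values: 5, 6 (2 points).
  x = 5: rhs = 2, matching y values: none (0 points).
  x = 6: rhs = 9, matching y values: 3, 8 (2 points).
  x = 7: rhs = 8, matching y values: none (0 points).
  x = 8: rhs = 5, matching y values: 4, 7 (2 points).
  x = 9: rhs = 6, matching y values: none (0 points).
  x = 10: rhs = 6, matching y values: none (0 points).
Total affine count: 11.
Full point count |E(F_11)| = 11 + 1 = 12.
Hasse bound: |12 − (11+1)| = |0| = 0 ≤ 2√11 ≈ 6.6332 ✓.


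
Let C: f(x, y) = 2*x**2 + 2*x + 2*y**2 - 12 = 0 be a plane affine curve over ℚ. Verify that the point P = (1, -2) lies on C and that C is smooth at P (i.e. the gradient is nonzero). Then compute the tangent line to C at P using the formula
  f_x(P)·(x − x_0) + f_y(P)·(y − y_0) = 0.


Tangent line at P: 6*x - 8*y - 22 = 0.

Step 1: f(1, -2) = 0, so P lies on C.
Step 2: partial derivatives
  f_x(x, y) = 4*x + 2, f_y(x, y) = 4*y.
  f_x(P) = 6, f_y(P) = -8 (gradient nonzero, so P is smooth).
Step 3: tangent line at P: 6·(x − 1) + -8·(y − -2) = 0.
Expanding: 6*x - 8*y - 22 = 0.


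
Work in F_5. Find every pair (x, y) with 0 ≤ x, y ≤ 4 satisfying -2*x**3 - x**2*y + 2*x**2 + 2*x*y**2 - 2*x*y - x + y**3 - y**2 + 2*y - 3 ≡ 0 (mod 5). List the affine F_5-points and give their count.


Affine F_5-points: {(0, 2), (2, 1), (2, 2), (2, 4), (3, 2), (3, 4), (4, 4)}; count = 7.

For each of the 25 pairs (x, y) ∈ F_5², evaluate f(x, y) mod 5. Record the zeros.
  x = 0: [0↦2, 1↦4, 2↦0, 3↦1, 4↦3]  zeros at y ∈ {2}
  x = 1: [0↦1, 1↦2, 2↦1, 3↦4, 4↦2]  zeros at y ∈ ∅
  x = 2: [0↦2, 1↦0, 2↦0, 3↦3, 4↦0]  zeros at y ∈ {1, 2, 4}
  x = 3: [0↦3, 1↦1, 2↦0, 3↦1, 4↦0]  zeros at y ∈ {2, 4}
  x = 4: [0↦2, 1↦3, 2↦4, 3↦1, 4↦0]  zeros at y ∈ {4}
Collecting zeros: affine points = {(0, 2), (2, 1), (2, 2), (2, 4), (3, 2), (3, 4), (4, 4)}.
Total count |C(F_5)_aff| = 7.


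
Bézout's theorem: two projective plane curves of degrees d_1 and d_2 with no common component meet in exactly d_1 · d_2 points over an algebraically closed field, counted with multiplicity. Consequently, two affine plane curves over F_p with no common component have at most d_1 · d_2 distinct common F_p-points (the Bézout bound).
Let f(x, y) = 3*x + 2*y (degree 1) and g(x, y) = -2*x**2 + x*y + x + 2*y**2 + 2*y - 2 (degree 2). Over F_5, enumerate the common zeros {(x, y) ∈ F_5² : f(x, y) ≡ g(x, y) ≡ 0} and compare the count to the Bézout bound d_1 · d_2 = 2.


Common zeros: ∅; count = 0; Bézout bound = 2.

deg(f) = 1, deg(g) = 2, so Bézout bound = 2.
Scan x ∈ F_5. For each x, list the y ∈ F_5 with f(x, y) ≡ 0 and those with g(x, y) ≡ 0 (mod 5); the common zeros in that column are the intersection.
  x = 0: f ≡ 0 at y ∈ {0}; g ≡ 0 at y ∈ {2}; common: ∅.
  x = 1: f ≡ 0 at y ∈ {1}; g ≡ 0 at y ∈ ∅; common: ∅.
  x = 2: f ≡ 0 at y ∈ {2}; g ≡ 0 at y ∈ {4}; common: ∅.
  x = 3: f ≡ 0 at y ∈ {3}; g ≡ 0 at y ∈ {1, 4}; common: ∅.
  x = 4: f ≡ 0 at y ∈ {4}; g ≡ 0 at y ∈ {0, 2}; common: ∅.
Collecting: common zeros = ∅, so the count is 0.
Comparison with the Bézout bound: 0 ≤ 2 = deg(f)·deg(g), as expected for curves with no common component (the affine F_5-count falls short of the bound because intersections may lie at infinity, over extension fields, or carry multiplicity).


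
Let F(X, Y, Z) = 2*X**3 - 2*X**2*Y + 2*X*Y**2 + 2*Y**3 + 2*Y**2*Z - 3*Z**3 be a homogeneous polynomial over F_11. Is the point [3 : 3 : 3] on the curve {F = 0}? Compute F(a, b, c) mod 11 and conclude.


F(3,3,3) ≡ 4 (mod 11); P is NOT on the curve.

Evaluate F(3, 3, 3) term-by-term (mod 11).
  2*X**3 ↦ 2·27·1·1 = 54
  -2*X**2*Y ↦ -2·9·3·1 = -54
  2*X*Y**2 ↦ 2·3·9·1 = 54
  2*Y**3 ↦ 2·1·27·1 = 54
  2*Y**2*Z ↦ 2·1·9·3 = 54
  -3*Z**3 ↦ -3·1·1·27 = -81
Sum: F(3, 3, 3) = (54) + (-54) + (54) + (54) + (54) + (-81) = 81.
Reducing mod 11: 81 ≡ 4 (mod 11).
Since F(a, b, c) ≡ 4 ≠ 0 (mod 11), P does NOT lie on the curve.


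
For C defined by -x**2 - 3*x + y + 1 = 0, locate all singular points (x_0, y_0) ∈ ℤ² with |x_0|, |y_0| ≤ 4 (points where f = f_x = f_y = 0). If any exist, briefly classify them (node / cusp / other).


No singular points in the scanned grid; C is smooth there.

Compute partial derivatives:
  f_x = -2*x - 3.
  f_y = 1.
f_y = 1 is a nonzero constant, so f_y never vanishes: no point (x, y) can satisfy f = f_x = f_y = 0. In particular no (x, y) ∈ {−4, ..., 4}² is singular; the curve is smooth.


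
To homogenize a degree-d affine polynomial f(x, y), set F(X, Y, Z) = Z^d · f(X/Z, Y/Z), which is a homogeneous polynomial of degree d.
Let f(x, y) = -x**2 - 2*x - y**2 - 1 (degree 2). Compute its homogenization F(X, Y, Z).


F(X, Y, Z) = -X**2 - 2*X*Z - Y**2 - Z**2

deg(f) = 2.
Substitute x = X/Z, y = Y/Z into f, then multiply by Z^2.
  monomial -1·x^2·y^0 ↦ -1·X^2·Y^0·Z^0.
  monomial -2·x^1·y^0 ↦ -2·X^1·Y^0·Z^1.
  monomial -1·x^0·y^2 ↦ -1·X^0·Y^2·Z^0.
  monomial -1·x^0·y^0 ↦ -1·X^0·Y^0·Z^2.
Collecting: F(X, Y, Z) = -X**2 - 2*X*Z - Y**2 - Z**2.


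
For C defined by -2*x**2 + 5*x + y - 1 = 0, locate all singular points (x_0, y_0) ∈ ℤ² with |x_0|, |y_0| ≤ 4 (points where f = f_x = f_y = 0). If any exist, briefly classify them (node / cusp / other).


No singular points in the scanned grid; C is smooth there.

Compute partial derivatives:
  f_x = 5 - 4*x.
  f_y = 1.
f_y = 1 is a nonzero constant, so f_y never vanishes: no point (x, y) can satisfy f = f_x = f_y = 0. In particular no (x, y) ∈ {−4, ..., 4}² is singular; the curve is smooth.


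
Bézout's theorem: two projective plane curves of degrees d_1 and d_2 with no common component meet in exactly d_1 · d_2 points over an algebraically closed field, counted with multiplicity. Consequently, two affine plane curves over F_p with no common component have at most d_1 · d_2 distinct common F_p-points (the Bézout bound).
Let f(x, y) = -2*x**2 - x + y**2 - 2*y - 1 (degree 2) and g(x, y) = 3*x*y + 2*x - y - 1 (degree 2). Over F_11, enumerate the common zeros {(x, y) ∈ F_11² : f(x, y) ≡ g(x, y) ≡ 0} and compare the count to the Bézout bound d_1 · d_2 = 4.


Common zeros: {(1, 5)}; count = 1; Bézout bound = 4.

deg(f) = 2, deg(g) = 2, so Bézout bound = 4.
Scan x ∈ F_11. For each x, list the y ∈ F_11 with f(x, y) ≡ 0 and those with g(x, y) ≡ 0 (mod 11); the common zeros in that column are the intersection.
  x = 0: f ≡ 0 at y ∈ ∅; g ≡ 0 at y ∈ {10}; common: ∅.
  x = 1: f ≡ 0 at y ∈ {5, 8}; g ≡ 0 at y ∈ {5}; common: {5}.
  x = 2: f ≡ 0 at y ∈ {0, 2}; g ≡ 0 at y ∈ {6}; common: ∅.
  x = 3: f ≡ 0 at y ∈ {0, 2}; g ≡ 0 at y ∈ {9}; common: ∅.
  x = 4: f ≡ 0 at y ∈ {5, 8}; g ≡ 0 at y ∈ ∅; common: ∅.
  x = 5: f ≡ 0 at y ∈ ∅; g ≡ 0 at y ∈ {8}; common: ∅.
  x = 6: f ≡ 0 at y ∈ {6, 7}; g ≡ 0 at y ∈ {0}; common: ∅.
  x = 7: f ≡ 0 at y ∈ ∅; g ≡ 0 at y ∈ {1}; common: ∅.
  x = 8: f ≡ 0 at y ∈ ∅; g ≡ 0 at y ∈ {7}; common: ∅.
  x = 9: f ≡ 0 at y ∈ ∅; g ≡ 0 at y ∈ {4}; common: ∅.
  x = 10: f ≡ 0 at y ∈ {6, 7}; g ≡ 0 at y ∈ {2}; common: ∅.
Collecting: common zeros = {(1, 5)}, so the count is 1.
Comparison with the Bézout bound: 1 ≤ 4 = deg(f)·deg(g), as expected for curves with no common component (the affine F_11-count falls short of the bound because intersections may lie at infinity, over extension fields, or carry multiplicity).


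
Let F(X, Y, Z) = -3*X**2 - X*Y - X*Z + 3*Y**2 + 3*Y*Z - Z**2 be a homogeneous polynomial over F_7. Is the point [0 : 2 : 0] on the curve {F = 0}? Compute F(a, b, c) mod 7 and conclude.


F(0,2,0) ≡ 5 (mod 7); P is NOT on the curve.

Evaluate F(0, 2, 0) term-by-term (mod 7).
  -3*X**2 ↦ -3·0·1·1 = 0
  -X*Y ↦ -1·0·2·1 = 0
  -X*Z ↦ -1·0·1·0 = 0
  3*Y**2 ↦ 3·1·4·1 = 12
  3*Y*Z ↦ 3·1·2·0 = 0
  -Z**2 ↦ -1·1·1·0 = 0
Sum: F(0, 2, 0) = (0) + (0) + (0) + (12) + (0) + (0) = 12.
Reducing mod 7: 12 ≡ 5 (mod 7).
Since F(a, b, c) ≡ 5 ≠ 0 (mod 7), P does NOT lie on the curve.


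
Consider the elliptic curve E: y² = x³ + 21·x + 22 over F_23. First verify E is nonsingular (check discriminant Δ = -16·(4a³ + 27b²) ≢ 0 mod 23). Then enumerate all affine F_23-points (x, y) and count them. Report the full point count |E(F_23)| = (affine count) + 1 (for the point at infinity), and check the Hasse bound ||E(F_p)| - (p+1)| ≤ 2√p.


Affine points = {(2, 7), (2, 16), (4, 3), (4, 20), (7, 11), (7, 12), (8, 9), (8, 14), (10, 6), (10, 17), (12, 1), (12, 22), (13, 10), (13, 13), (14, 1), (14, 22), (15, 3), (15, 20), (17, 5), (17, 18), (19, 9), (19, 14), (20, 1), (20, 22), (21, 8), (21, 15), (22, 0)}; affine count = 27; |E(F_23)| = 28.

Discriminant check: Δ ∝ 4a³ + 27b² = 4·21³ + 27·22² = 4·9261 + 27·484 ≡ 18 (mod 23). Nonzero ⇒ E is nonsingular.
For each x ∈ F_23, compute rhs = x³ + 21·x + 22 mod 23, then count y ∈ F_23 with y² ≡ rhs.
  x = 0: rhs = 22, matching y values: none (0 points).
  x = 1: rhs = 21, matching y values: none (0 points).
  x = 2: rhs = 3, matching y values: 7, 16 (2 points).
  x = 3: rhs = 20, matching y values: none (0 points).
  x = 4: rhs = 9, matching y values: 3, 20 (2 points).
  x = 5: rhs = 22, matching y values: none (0 points).
  x = 6: rhs = 19, matching y values: none (0 points).
  x = 7: rhs = 6, matching y values: 11, 12 (2 points).
  x = 8: rhs = 12, matching y values: 9, 14 (2 points).
  x = 9: rhs = 20, matching y values: none (0 points).
  x = 10: rhs = 13, matching y values: 6, 17 (2 points).
  x = 11: rhs = 20, matching y values: none (0 points).
  x = 12: rhs = 1, matching y values: 1, 22 (2 points).
  x = 13: rhs = 8, matching y values: 10, 13 (2 points).
  x = 14: rhs = 1, matching y values: 1, 22 (2 points).
  x = 15: rhs = 9, matching y values: 3, 20 (2 points).
  x = 16: rhs = 15, matching y values: none (0 points).
  x = 17: rhs = 2, matching y values: 5, 18 (2 points).
  x = 18: rhs = 22, matching y values: none (0 points).
  x = 19: rhs = 12, matching y values: 9, 14 (2 points).
  x = 20: rhs = 1, matching y values: 1, 22 (2 points).
  x = 21: rhs = 18, matching y values: 8, 15 (2 points).
  x = 22: rhs = 0, matching y values: 0 (1 points).
Total affine count: 27.
Full point count |E(F_23)| = 27 + 1 = 28.
Hasse bound: |28 − (23+1)| = |4| = 4 ≤ 2√23 ≈ 9.5917 ✓.


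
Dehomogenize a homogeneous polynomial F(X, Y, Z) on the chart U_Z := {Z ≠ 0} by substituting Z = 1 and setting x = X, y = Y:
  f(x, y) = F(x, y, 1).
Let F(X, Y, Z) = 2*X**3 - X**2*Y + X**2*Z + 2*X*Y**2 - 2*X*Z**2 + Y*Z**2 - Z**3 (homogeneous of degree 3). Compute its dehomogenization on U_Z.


f(x, y) = 2*x**3 - x**2*y + x**2 + 2*x*y**2 - 2*x + y - 1

On U_Z we set Z = 1. Each monomial c·X^i·Y^j·Z^k in F becomes c·x^i·y^j·1^k = c·x^i·y^j.
Substituting Z = 1: F(X, Y, 1) = 2*x**3 - x**2*y + x**2 + 2*x*y**2 - 2*x + y - 1.
Note: deg(f) ≤ deg(F) = 3; strict inequality happens when F is divisible by Z (lost terms).


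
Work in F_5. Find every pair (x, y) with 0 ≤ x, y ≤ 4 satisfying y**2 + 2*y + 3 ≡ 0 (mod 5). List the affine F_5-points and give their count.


Affine F_5-points: ∅; count = 0.

For each of the 25 pairs (x, y) ∈ F_5², evaluate f(x, y) mod 5. Record the zeros.
  x = 0: [0↦3, 1↦1, 2↦1, 3↦3, 4↦2]  zeros at y ∈ ∅
  x = 1: [0↦3, 1↦1, 2↦1, 3↦3, 4↦2]  zeros at y ∈ ∅
  x = 2: [0↦3, 1↦1, 2↦1, 3↦3, 4↦2]  zeros at y ∈ ∅
  x = 3: [0↦3, 1↦1, 2↦1, 3↦3, 4↦2]  zeros at y ∈ ∅
  x = 4: [0↦3, 1↦1, 2↦1, 3↦3, 4↦2]  zeros at y ∈ ∅
Collecting zeros: affine points = ∅.
Total count |C(F_5)_aff| = 0.
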